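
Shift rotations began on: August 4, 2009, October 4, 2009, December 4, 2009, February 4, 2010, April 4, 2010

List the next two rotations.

The day-of-month is always 4 (61, 61, 62, 59 days between events).
So this recurs on the 4th of every 2 months.
Next: June 2010 → June 4, 2010.
Next: August 2010 → August 4, 2010.

June 4, 2010; August 4, 2010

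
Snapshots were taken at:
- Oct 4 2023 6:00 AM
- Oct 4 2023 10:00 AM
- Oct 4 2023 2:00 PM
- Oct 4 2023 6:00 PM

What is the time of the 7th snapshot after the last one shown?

The interval is a steady 4 hours (4, 4, 4).
Oct 4 2023 6:00 PM + 4 h = Oct 4 2023 10:00 PM.
Oct 4 2023 10:00 PM + 4 h = Oct 5 2023 2:00 AM.
Oct 5 2023 2:00 AM + 4 h = Oct 5 2023 6:00 AM.
Oct 5 2023 6:00 AM + 4 h = Oct 5 2023 10:00 AM.
Oct 5 2023 10:00 AM + 4 h = Oct 5 2023 2:00 PM.
Oct 5 2023 2:00 PM + 4 h = Oct 5 2023 6:00 PM.
Oct 5 2023 6:00 PM + 4 h = Oct 5 2023 10:00 PM.

Oct 5 2023 10:00 PM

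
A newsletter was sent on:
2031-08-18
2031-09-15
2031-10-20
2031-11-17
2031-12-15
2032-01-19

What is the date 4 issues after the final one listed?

2032-05-17

These are Mondays at 28- or 35-day spacing (28, 35, 28, 28, 35).
The pattern: 3rd Monday of the month.
February 2032 — 3rd Monday is 2032-02-16.
March 2032 — 3rd Monday is 2032-03-15.
3rd Monday of April 2032: 2032-04-19.
May 2032 — 3rd Monday is 2032-05-17.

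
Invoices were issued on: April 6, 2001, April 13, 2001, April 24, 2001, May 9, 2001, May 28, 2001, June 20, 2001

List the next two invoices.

July 17, 2001; August 17, 2001

Gaps: 7, 11, 15, 19, 23 days — each gap is 4 larger than the previous one.
Next gap: 27 days. June 20, 2001 + 27 days = July 17, 2001.
Next gap: 31 days. July 17, 2001 + 31 days = August 17, 2001.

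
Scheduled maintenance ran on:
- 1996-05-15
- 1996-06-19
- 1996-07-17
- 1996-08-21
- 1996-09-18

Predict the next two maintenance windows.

1996-10-16, 1996-11-20

These are Wednesdays at 28- or 35-day spacing (35, 28, 35, 28).
The pattern: 3rd Wednesday of the month.
October 1996 — 3rd Wednesday is 1996-10-16.
November 1996 — 3rd Wednesday is 1996-11-20.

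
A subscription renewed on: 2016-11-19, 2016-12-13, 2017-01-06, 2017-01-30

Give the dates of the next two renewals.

Every event comes 24 days after the last (24, 24, 24).
2017-01-30 + 24 days = 2017-02-23.
2017-02-23 + 24 days = 2017-03-19.

2017-02-23, 2017-03-19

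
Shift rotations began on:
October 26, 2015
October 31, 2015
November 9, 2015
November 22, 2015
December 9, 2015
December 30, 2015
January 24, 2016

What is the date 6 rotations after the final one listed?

Gaps: 5, 9, 13, 17, 21, 25 days — each gap is 4 larger than the previous one.
Next gap: 29 days. January 24, 2016 + 29 days = February 22, 2016.
Next gap: 33 days. February 22, 2016 + 33 days = March 26, 2016.
Next gap: 37 days. March 26, 2016 + 37 days = May 2, 2016.
Next gap: 41 days. May 2, 2016 + 41 days = June 12, 2016.
Next gap: 45 days. June 12, 2016 + 45 days = July 27, 2016.
Next gap: 49 days. July 27, 2016 + 49 days = September 14, 2016.

September 14, 2016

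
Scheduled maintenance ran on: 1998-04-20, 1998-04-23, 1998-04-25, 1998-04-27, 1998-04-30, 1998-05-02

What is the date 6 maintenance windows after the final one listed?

1998-05-16

Gaps: 3, 2, 2, 3, 2 days — not constant, but cyclic with period 3.
The events fall on every Monday, Thursday and Saturday.
The following Monday is 1998-05-04.
The following Thursday is 1998-05-07.
Next Saturday: 1998-05-09.
The following Monday is 1998-05-11.
Next Thursday: 1998-05-14.
The following Saturday is 1998-05-16.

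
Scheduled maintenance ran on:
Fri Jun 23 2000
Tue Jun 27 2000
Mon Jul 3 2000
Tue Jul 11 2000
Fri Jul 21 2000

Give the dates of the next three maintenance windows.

Wed Aug 2 2000, Wed Aug 16 2000, Fri Sep 1 2000

The spacing grows by 2 each time: 4, 6, 8, 10 days.
Next gap: 12 days. Fri Jul 21 2000 + 12 days = Wed Aug 2 2000.
Next gap: 14 days. Wed Aug 2 2000 + 14 days = Wed Aug 16 2000.
Next gap: 16 days. Wed Aug 16 2000 + 16 days = Fri Sep 1 2000.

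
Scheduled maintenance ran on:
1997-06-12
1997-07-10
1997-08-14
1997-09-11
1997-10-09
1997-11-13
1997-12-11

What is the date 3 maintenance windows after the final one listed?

These are Thursdays at 28- or 35-day spacing (28, 35, 28, 28, 35, 28).
The pattern: 2nd Thursday of the month.
January 1998 — 2nd Thursday is 1998-01-08.
February 1998 — 2nd Thursday is 1998-02-12.
2nd Thursday of March 1998: 1998-03-12.

1998-03-12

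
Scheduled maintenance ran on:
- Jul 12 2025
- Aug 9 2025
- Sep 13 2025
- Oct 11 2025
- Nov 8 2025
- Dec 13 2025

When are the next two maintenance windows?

Jan 10 2026, Feb 14 2026

All dates are Saturdays, 28, 35, 28, 28, 35 days apart.
Specifically, the 2nd Saturday of each month.
2nd Saturday of January 2026: Jan 10 2026.
February 2026 — 2nd Saturday is Feb 14 2026.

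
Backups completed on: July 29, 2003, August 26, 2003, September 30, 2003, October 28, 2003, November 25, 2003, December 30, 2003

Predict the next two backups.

January 27, 2004; February 24, 2004

Every date is a Tuesday; gaps 28, 35, 28, 28, 35 days.
Each is the last Tuesday of its month (at least one falls on the 29th or later, ruling out '4th Tuesday').
Last Tuesday of January 2004: January 27, 2004.
Last Tuesday of February 2004: February 24, 2004.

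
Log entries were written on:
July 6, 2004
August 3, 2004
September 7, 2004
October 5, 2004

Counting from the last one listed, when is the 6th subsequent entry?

These are Tuesdays at 28- or 35-day spacing (28, 35, 28).
The pattern: 1st Tuesday of the month.
1st Tuesday of November 2004: November 2, 2004.
December 2004 — 1st Tuesday is December 7, 2004.
1st Tuesday of January 2005: January 4, 2005.
1st Tuesday of February 2005: February 1, 2005.
1st Tuesday of March 2005: March 1, 2005.
1st Tuesday of April 2005: April 5, 2005.

April 5, 2005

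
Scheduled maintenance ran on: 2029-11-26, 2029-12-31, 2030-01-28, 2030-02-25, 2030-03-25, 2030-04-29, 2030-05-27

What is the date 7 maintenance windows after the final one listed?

These are Mondays with 35, 28, 28, 28, 35, 28-day gaps.
Each is the final Monday of its month — 2029-12-31 is past the 28th, so '4th Monday' doesn't fit.
Last Monday of June 2030: 2030-06-24.
July 2030 ends with Monday 2030-07-29.
Last Monday of August 2030: 2030-08-26.
Last Monday of September 2030: 2030-09-30.
Last Monday of October 2030: 2030-10-28.
November 2030 ends with Monday 2030-11-25.
Last Monday of December 2030: 2030-12-30.

2030-12-30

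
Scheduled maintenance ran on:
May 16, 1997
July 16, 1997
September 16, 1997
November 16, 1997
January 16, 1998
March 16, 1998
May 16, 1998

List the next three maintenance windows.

July 16, 1998; September 16, 1998; November 16, 1998

Each date is the 16th; the gaps (61, 62, 61, 61, 59, 61) track the month lengths.
The rule is the 16th of every 2 months.
Next: July 1998 → July 16, 1998.
Next: September 1998 → September 16, 1998.
November 1998: November 16, 1998.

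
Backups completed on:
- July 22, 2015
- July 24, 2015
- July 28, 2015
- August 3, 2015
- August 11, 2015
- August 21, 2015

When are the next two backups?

September 2, 2015; September 16, 2015

Gaps: 2, 4, 6, 8, 10 days — each gap is 2 larger than the previous one.
Next gap: 12 days. August 21, 2015 + 12 days = September 2, 2015.
Next gap: 14 days. September 2, 2015 + 14 days = September 16, 2015.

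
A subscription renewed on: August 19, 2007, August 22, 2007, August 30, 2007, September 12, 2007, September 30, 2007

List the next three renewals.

Intervals are 3, 8, 13, 18 days — an arithmetic progression with common difference 5.
Next gap: 23 days. September 30, 2007 + 23 days = October 23, 2007.
Next gap: 28 days. October 23, 2007 + 28 days = November 20, 2007.
Next gap: 33 days. November 20, 2007 + 33 days = December 23, 2007.

October 23, 2007; November 20, 2007; December 23, 2007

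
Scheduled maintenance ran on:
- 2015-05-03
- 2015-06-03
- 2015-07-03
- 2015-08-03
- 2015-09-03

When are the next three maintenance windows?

The day-of-month is always 3 (31, 30, 31, 31 days between events).
So this recurs on the 3rd of each month.
October 2015: 2015-10-03.
Next: November 2015 → 2015-11-03.
Next: December 2015 → 2015-12-03.

2015-10-03, 2015-11-03, 2015-12-03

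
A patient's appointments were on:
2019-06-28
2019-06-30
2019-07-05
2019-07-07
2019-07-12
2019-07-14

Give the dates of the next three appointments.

2019-07-19, 2019-07-21, 2019-07-26

The gap pattern 2, 5, 2, 5, 2 repeats every 2 events.
These are the Fridays and Sundays of each week.
Next Friday: 2019-07-19.
Next Sunday: 2019-07-21.
Next Friday: 2019-07-26.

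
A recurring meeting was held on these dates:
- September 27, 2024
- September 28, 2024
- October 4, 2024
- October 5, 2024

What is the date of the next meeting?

Gaps: 1, 6, 1 days — not constant, but cyclic with period 2.
The events fall on every Friday and Saturday.
The following Friday is October 11, 2024.

October 11, 2024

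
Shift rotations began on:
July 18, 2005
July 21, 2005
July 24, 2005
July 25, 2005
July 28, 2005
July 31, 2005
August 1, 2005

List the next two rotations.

August 4, 2005; August 7, 2005

Gaps: 3, 3, 1, 3, 3, 1 days — not constant, but cyclic with period 3.
The events fall on every Monday, Thursday and Sunday.
Next Thursday: August 4, 2005.
The following Sunday is August 7, 2005.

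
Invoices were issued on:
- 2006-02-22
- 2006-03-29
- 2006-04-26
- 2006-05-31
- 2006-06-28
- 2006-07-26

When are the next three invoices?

2006-08-30, 2006-09-27, 2006-10-25

All Wednesdays; the gaps (35, 28, 35, 28, 28) vary with month length.
This is the last Wednesday of each month.
August 2006 ends with Wednesday 2006-08-30.
Last Wednesday of September 2006: 2006-09-27.
Last Wednesday of October 2006: 2006-10-25.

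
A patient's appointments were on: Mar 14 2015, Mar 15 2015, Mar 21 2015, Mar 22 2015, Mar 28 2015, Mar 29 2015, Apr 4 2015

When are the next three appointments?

Gaps: 1, 6, 1, 6, 1, 6 days — not constant, but cyclic with period 2.
The events fall on every Saturday and Sunday.
The following Sunday is Apr 5 2015.
Next Saturday: Apr 11 2015.
The following Sunday is Apr 12 2015.

Apr 5 2015, Apr 11 2015, Apr 12 2015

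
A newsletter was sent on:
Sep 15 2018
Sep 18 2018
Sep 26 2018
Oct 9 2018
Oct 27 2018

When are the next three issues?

Nov 19 2018, Dec 17 2018, Jan 19 2019

The spacing grows by 5 each time: 3, 8, 13, 18 days.
Next gap: 23 days. Oct 27 2018 + 23 days = Nov 19 2018.
Next gap: 28 days. Nov 19 2018 + 28 days = Dec 17 2018.
Next gap: 33 days. Dec 17 2018 + 33 days = Jan 19 2019.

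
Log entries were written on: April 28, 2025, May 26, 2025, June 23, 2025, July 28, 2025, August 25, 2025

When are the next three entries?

These are Mondays at 28- or 35-day spacing (28, 28, 35, 28).
The pattern: 4th Monday of the month.
4th Monday of September 2025: September 22, 2025.
October 2025 — 4th Monday is October 27, 2025.
4th Monday of November 2025: November 24, 2025.

September 22, 2025; October 27, 2025; November 24, 2025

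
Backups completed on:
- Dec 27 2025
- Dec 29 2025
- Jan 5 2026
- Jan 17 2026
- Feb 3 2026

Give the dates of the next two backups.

Intervals are 2, 7, 12, 17 days — an arithmetic progression with common difference 5.
Next gap: 22 days. Feb 3 2026 + 22 days = Feb 25 2026.
Next gap: 27 days. Feb 25 2026 + 27 days = Mar 24 2026.

Feb 25 2026, Mar 24 2026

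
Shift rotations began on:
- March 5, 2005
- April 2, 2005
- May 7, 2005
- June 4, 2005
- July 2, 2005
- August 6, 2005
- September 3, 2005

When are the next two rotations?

These are Saturdays at 28- or 35-day spacing (28, 35, 28, 28, 35, 28).
The pattern: 1st Saturday of the month.
October 2005 — 1st Saturday is October 1, 2005.
1st Saturday of November 2005: November 5, 2005.

October 1, 2005; November 5, 2005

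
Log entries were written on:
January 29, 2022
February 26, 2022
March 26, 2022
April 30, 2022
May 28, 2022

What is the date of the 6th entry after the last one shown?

All Saturdays; the gaps (28, 28, 35, 28) vary with month length.
This is the last Saturday of each month.
Last Saturday of June 2022: June 25, 2022.
Last Saturday of July 2022: July 30, 2022.
August 2022 ends with Saturday August 27, 2022.
Last Saturday of September 2022: September 24, 2022.
Last Saturday of October 2022: October 29, 2022.
Last Saturday of November 2022: November 26, 2022.

November 26, 2022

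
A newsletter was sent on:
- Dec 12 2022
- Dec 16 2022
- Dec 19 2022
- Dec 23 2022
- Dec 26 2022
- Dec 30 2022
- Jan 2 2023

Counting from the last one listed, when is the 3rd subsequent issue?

Every event lands on a Monday or Friday (gaps cycle 4, 3, 4, 3, 4, 3).
So the schedule is: every Monday and Friday.
Next Friday: Jan 6 2023.
The following Monday is Jan 9 2023.
Next Friday: Jan 13 2023.

Jan 13 2023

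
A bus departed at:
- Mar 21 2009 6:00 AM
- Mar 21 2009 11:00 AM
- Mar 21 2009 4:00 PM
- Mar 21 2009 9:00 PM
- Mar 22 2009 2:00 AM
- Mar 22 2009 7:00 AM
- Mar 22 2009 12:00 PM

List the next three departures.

Mar 22 2009 5:00 PM, Mar 22 2009 10:00 PM, Mar 23 2009 3:00 AM

Gaps: 5, 5, 5, 5, 5, 5 hours — each event is 5 hours after the previous one.
Mar 22 2009 12:00 PM + 5 h = Mar 22 2009 5:00 PM.
Mar 22 2009 5:00 PM + 5 h = Mar 22 2009 10:00 PM.
Mar 22 2009 10:00 PM + 5 h = Mar 23 2009 3:00 AM.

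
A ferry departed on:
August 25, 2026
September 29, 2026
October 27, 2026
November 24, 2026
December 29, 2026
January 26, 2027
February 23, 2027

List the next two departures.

These are Tuesdays with 35, 28, 28, 35, 28, 28-day gaps.
Each is the final Tuesday of its month — September 29, 2026 is past the 28th, so '4th Tuesday' doesn't fit.
Last Tuesday of March 2027: March 30, 2027.
Last Tuesday of April 2027: April 27, 2027.

March 30, 2027; April 27, 2027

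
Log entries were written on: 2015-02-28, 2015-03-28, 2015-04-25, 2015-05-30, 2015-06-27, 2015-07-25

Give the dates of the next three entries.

All Saturdays; the gaps (28, 28, 35, 28, 28) vary with month length.
This is the last Saturday of each month.
Last Saturday of August 2015: 2015-08-29.
September 2015 ends with Saturday 2015-09-26.
October 2015 ends with Saturday 2015-10-31.

2015-08-29, 2015-09-26, 2015-10-31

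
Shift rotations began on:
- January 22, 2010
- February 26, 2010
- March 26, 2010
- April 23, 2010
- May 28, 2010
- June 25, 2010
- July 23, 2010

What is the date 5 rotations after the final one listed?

Gaps: 35, 28, 28, 35, 28, 28 days — a mix of 28 and 35. Every date is a Friday.
Each is the 4th Friday of its month.
4th Friday of August 2010: August 27, 2010.
4th Friday of September 2010: September 24, 2010.
October 2010 — 4th Friday is October 22, 2010.
November 2010 — 4th Friday is November 26, 2010.
December 2010 — 4th Friday is December 24, 2010.

December 24, 2010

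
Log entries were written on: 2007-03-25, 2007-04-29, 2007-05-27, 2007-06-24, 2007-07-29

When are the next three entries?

2007-08-26, 2007-09-30, 2007-10-28

These are Sundays with 35, 28, 28, 35-day gaps.
Each is the final Sunday of its month — 2007-04-29 is past the 28th, so '4th Sunday' doesn't fit.
Last Sunday of August 2007: 2007-08-26.
September 2007 ends with Sunday 2007-09-30.
October 2007 ends with Sunday 2007-10-28.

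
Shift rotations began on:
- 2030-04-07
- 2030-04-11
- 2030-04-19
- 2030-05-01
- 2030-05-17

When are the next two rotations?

2030-06-06, 2030-06-30

Gaps: 4, 8, 12, 16 days — each gap is 4 larger than the previous one.
Next gap: 20 days. 2030-05-17 + 20 days = 2030-06-06.
Next gap: 24 days. 2030-06-06 + 24 days = 2030-06-30.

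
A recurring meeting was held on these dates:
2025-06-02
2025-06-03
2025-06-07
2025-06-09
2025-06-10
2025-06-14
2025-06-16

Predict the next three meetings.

Every event lands on a Monday or Tuesday or Saturday (gaps cycle 1, 4, 2, 1, 4, 2).
So the schedule is: every Monday, Tuesday and Saturday.
The following Tuesday is 2025-06-17.
Next Saturday: 2025-06-21.
Next Monday: 2025-06-23.

2025-06-17, 2025-06-21, 2025-06-23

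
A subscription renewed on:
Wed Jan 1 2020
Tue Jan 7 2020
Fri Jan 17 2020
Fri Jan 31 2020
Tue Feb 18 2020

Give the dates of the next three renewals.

Gaps: 6, 10, 14, 18 days — each gap is 4 larger than the previous one.
Next gap: 22 days. Tue Feb 18 2020 + 22 days = Wed Mar 11 2020.
Next gap: 26 days. Wed Mar 11 2020 + 26 days = Mon Apr 6 2020.
Next gap: 30 days. Mon Apr 6 2020 + 30 days = Wed May 6 2020.

Wed Mar 11 2020, Mon Apr 6 2020, Wed May 6 2020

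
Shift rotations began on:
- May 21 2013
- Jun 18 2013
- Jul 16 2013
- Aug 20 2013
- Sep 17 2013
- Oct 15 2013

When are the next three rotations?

Nov 19 2013, Dec 17 2013, Jan 21 2014

These are Tuesdays at 28- or 35-day spacing (28, 28, 35, 28, 28).
The pattern: 3rd Tuesday of the month.
November 2013 — 3rd Tuesday is Nov 19 2013.
3rd Tuesday of December 2013: Dec 17 2013.
3rd Tuesday of January 2014: Jan 21 2014.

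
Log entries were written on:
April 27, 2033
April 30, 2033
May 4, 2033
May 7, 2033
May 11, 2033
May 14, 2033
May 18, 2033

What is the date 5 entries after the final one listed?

June 4, 2033

Every event lands on a Wednesday or Saturday (gaps cycle 3, 4, 3, 4, 3, 4).
So the schedule is: every Wednesday and Saturday.
The following Saturday is May 21, 2033.
Next Wednesday: May 25, 2033.
The following Saturday is May 28, 2033.
The following Wednesday is June 1, 2033.
The following Saturday is June 4, 2033.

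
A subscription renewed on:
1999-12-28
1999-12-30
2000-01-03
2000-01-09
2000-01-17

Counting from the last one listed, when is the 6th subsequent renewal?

2000-04-16

Gaps: 2, 4, 6, 8 days — each gap is 2 larger than the previous one.
Next gap: 10 days. 2000-01-17 + 10 days = 2000-01-27.
Next gap: 12 days. 2000-01-27 + 12 days = 2000-02-08.
Next gap: 14 days. 2000-02-08 + 14 days = 2000-02-22.
Next gap: 16 days. 2000-02-22 + 16 days = 2000-03-09.
Next gap: 18 days. 2000-03-09 + 18 days = 2000-03-27.
Next gap: 20 days. 2000-03-27 + 20 days = 2000-04-16.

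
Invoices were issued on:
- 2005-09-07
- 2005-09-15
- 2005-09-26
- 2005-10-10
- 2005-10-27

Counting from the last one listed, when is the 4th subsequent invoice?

2006-02-02

Intervals are 8, 11, 14, 17 days — an arithmetic progression with common difference 3.
Next gap: 20 days. 2005-10-27 + 20 days = 2005-11-16.
Next gap: 23 days. 2005-11-16 + 23 days = 2005-12-09.
Next gap: 26 days. 2005-12-09 + 26 days = 2006-01-04.
Next gap: 29 days. 2006-01-04 + 29 days = 2006-02-02.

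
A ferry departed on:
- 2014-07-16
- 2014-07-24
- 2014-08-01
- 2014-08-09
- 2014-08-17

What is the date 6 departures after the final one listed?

Gaps between consecutive events: 8, 8, 8, 8 days — a constant 8-day interval.
2014-08-17 + 8 days = 2014-08-25.
2014-08-25 + 8 days = 2014-09-02.
2014-09-02 + 8 days = 2014-09-10.
2014-09-10 + 8 days = 2014-09-18.
2014-09-18 + 8 days = 2014-09-26.
2014-09-26 + 8 days = 2014-10-04.

2014-10-04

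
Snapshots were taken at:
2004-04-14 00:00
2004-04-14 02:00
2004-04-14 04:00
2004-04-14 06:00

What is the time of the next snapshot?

The interval is a steady 2 hours (2, 2, 2).
2004-04-14 06:00 + 2 h = 2004-04-14 08:00.

2004-04-14 08:00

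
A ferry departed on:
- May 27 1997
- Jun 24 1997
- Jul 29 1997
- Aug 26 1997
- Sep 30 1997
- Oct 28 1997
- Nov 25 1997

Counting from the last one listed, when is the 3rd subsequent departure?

These are Tuesdays with 28, 35, 28, 35, 28, 28-day gaps.
Each is the final Tuesday of its month — Jul 29 1997 is past the 28th, so '4th Tuesday' doesn't fit.
December 1997 ends with Tuesday Dec 30 1997.
January 1998 ends with Tuesday Jan 27 1998.
Last Tuesday of February 1998: Feb 24 1998.

Feb 24 1998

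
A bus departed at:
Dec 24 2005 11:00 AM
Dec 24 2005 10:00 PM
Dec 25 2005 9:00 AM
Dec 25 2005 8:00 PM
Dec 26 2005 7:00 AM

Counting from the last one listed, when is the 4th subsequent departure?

Dec 28 2005 3:00 AM

Gaps: 11, 11, 11, 11 hours — each event is 11 hours after the previous one.
Dec 26 2005 7:00 AM + 11 h = Dec 26 2005 6:00 PM.
Dec 26 2005 6:00 PM + 11 h = Dec 27 2005 5:00 AM.
Dec 27 2005 5:00 AM + 11 h = Dec 27 2005 4:00 PM.
Dec 27 2005 4:00 PM + 11 h = Dec 28 2005 3:00 AM.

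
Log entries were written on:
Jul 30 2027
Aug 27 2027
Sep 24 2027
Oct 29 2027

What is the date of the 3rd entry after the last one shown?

Jan 28 2028

Every date is a Friday; gaps 28, 28, 35 days.
Each is the last Friday of its month (at least one falls on the 29th or later, ruling out '4th Friday').
November 2027 ends with Friday Nov 26 2027.
December 2027 ends with Friday Dec 31 2027.
Last Friday of January 2028: Jan 28 2028.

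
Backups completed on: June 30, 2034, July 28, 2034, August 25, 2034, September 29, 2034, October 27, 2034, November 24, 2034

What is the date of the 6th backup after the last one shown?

All Fridays; the gaps (28, 28, 35, 28, 28) vary with month length.
This is the last Friday of each month.
December 2034 ends with Friday December 29, 2034.
January 2035 ends with Friday January 26, 2035.
Last Friday of February 2035: February 23, 2035.
March 2035 ends with Friday March 30, 2035.
April 2035 ends with Friday April 27, 2035.
Last Friday of May 2035: May 25, 2035.

May 25, 2035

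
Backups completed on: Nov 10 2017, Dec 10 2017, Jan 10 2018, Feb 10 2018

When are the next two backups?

Mar 10 2018, Apr 10 2018

The day-of-month is always 10 (30, 31, 31 days between events).
So this recurs on the 10th of each month.
March 2018: Mar 10 2018.
April 2018: Apr 10 2018.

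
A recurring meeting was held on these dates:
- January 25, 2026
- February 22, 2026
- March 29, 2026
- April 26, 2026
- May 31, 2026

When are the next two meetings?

June 28, 2026; July 26, 2026

These are Sundays with 28, 35, 28, 35-day gaps.
Each is the final Sunday of its month — March 29, 2026 is past the 28th, so '4th Sunday' doesn't fit.
June 2026 ends with Sunday June 28, 2026.
Last Sunday of July 2026: July 26, 2026.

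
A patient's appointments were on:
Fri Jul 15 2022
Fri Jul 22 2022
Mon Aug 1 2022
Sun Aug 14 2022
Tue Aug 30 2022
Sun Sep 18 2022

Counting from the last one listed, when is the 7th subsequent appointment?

Sun Apr 23 2023

The spacing grows by 3 each time: 7, 10, 13, 16, 19 days.
Next gap: 22 days. Sun Sep 18 2022 + 22 days = Mon Oct 10 2022.
Next gap: 25 days. Mon Oct 10 2022 + 25 days = Fri Nov 4 2022.
Next gap: 28 days. Fri Nov 4 2022 + 28 days = Fri Dec 2 2022.
Next gap: 31 days. Fri Dec 2 2022 + 31 days = Mon Jan 2 2023.
Next gap: 34 days. Mon Jan 2 2023 + 34 days = Sun Feb 5 2023.
Next gap: 37 days. Sun Feb 5 2023 + 37 days = Tue Mar 14 2023.
Next gap: 40 days. Tue Mar 14 2023 + 40 days = Sun Apr 23 2023.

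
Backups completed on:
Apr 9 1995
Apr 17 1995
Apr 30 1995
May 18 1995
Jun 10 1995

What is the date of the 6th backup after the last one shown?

Feb 8 1996

The spacing grows by 5 each time: 8, 13, 18, 23 days.
Next gap: 28 days. Jun 10 1995 + 28 days = Jul 8 1995.
Next gap: 33 days. Jul 8 1995 + 33 days = Aug 10 1995.
Next gap: 38 days. Aug 10 1995 + 38 days = Sep 17 1995.
Next gap: 43 days. Sep 17 1995 + 43 days = Oct 30 1995.
Next gap: 48 days. Oct 30 1995 + 48 days = Dec 17 1995.
Next gap: 53 days. Dec 17 1995 + 53 days = Feb 8 1996.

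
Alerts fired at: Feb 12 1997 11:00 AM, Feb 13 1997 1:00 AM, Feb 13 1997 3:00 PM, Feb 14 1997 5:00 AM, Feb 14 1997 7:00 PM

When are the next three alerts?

Spacing: 14, 14, 14, 14 h — constant 14 h.
Feb 14 1997 7:00 PM + 14 h = Feb 15 1997 9:00 AM.
Feb 15 1997 9:00 AM + 14 h = Feb 15 1997 11:00 PM.
Feb 15 1997 11:00 PM + 14 h = Feb 16 1997 1:00 PM.

Feb 15 1997 9:00 AM, Feb 15 1997 11:00 PM, Feb 16 1997 1:00 PM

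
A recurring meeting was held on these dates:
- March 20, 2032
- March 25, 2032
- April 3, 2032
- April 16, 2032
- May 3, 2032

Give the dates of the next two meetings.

May 24, 2032; June 18, 2032

Intervals are 5, 9, 13, 17 days — an arithmetic progression with common difference 4.
Next gap: 21 days. May 3, 2032 + 21 days = May 24, 2032.
Next gap: 25 days. May 24, 2032 + 25 days = June 18, 2032.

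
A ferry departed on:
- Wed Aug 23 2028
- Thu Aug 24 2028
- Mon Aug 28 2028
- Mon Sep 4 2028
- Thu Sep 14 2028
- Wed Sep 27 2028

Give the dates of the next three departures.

The spacing grows by 3 each time: 1, 4, 7, 10, 13 days.
Next gap: 16 days. Wed Sep 27 2028 + 16 days = Fri Oct 13 2028.
Next gap: 19 days. Fri Oct 13 2028 + 19 days = Wed Nov 1 2028.
Next gap: 22 days. Wed Nov 1 2028 + 22 days = Thu Nov 23 2028.

Fri Oct 13 2028, Wed Nov 1 2028, Thu Nov 23 2028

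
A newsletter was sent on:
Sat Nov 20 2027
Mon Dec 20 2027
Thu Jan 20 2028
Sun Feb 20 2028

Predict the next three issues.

Gaps: 30, 31, 31 days — not constant. Every event is on the 20th of the month.
Pattern: the 20th of each month.
Next: March 2028 → Mon Mar 20 2028.
April 2028: Thu Apr 20 2028.
Next: May 2028 → Sat May 20 2028.

Mon Mar 20 2028, Thu Apr 20 2028, Sat May 20 2028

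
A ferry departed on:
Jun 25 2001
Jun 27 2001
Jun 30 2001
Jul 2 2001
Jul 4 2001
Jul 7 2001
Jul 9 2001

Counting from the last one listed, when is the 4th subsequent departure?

Jul 18 2001

Gaps: 2, 3, 2, 2, 3, 2 days — not constant, but cyclic with period 3.
The events fall on every Monday, Wednesday and Saturday.
The following Wednesday is Jul 11 2001.
The following Saturday is Jul 14 2001.
The following Monday is Jul 16 2001.
The following Wednesday is Jul 18 2001.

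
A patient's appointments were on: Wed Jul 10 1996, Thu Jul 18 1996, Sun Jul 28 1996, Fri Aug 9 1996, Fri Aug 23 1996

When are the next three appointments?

Gaps: 8, 10, 12, 14 days — each gap is 2 larger than the previous one.
Next gap: 16 days. Fri Aug 23 1996 + 16 days = Sun Sep 8 1996.
Next gap: 18 days. Sun Sep 8 1996 + 18 days = Thu Sep 26 1996.
Next gap: 20 days. Thu Sep 26 1996 + 20 days = Wed Oct 16 1996.

Sun Sep 8 1996, Thu Sep 26 1996, Wed Oct 16 1996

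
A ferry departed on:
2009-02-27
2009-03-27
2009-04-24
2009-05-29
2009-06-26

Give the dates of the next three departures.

These are Fridays with 28, 28, 35, 28-day gaps.
Each is the final Friday of its month — 2009-05-29 is past the 28th, so '4th Friday' doesn't fit.
Last Friday of July 2009: 2009-07-31.
August 2009 ends with Friday 2009-08-28.
September 2009 ends with Friday 2009-09-25.

2009-07-31, 2009-08-28, 2009-09-25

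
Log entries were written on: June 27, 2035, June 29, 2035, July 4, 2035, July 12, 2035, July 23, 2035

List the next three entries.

Intervals are 2, 5, 8, 11 days — an arithmetic progression with common difference 3.
Next gap: 14 days. July 23, 2035 + 14 days = August 6, 2035.
Next gap: 17 days. August 6, 2035 + 17 days = August 23, 2035.
Next gap: 20 days. August 23, 2035 + 20 days = September 12, 2035.

August 6, 2035; August 23, 2035; September 12, 2035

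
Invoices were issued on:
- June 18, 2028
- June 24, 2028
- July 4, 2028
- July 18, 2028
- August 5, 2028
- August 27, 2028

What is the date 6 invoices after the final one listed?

March 31, 2029

Intervals are 6, 10, 14, 18, 22 days — an arithmetic progression with common difference 4.
Next gap: 26 days. August 27, 2028 + 26 days = September 22, 2028.
Next gap: 30 days. September 22, 2028 + 30 days = October 22, 2028.
Next gap: 34 days. October 22, 2028 + 34 days = November 25, 2028.
Next gap: 38 days. November 25, 2028 + 38 days = January 2, 2029.
Next gap: 42 days. January 2, 2029 + 42 days = February 13, 2029.
Next gap: 46 days. February 13, 2029 + 46 days = March 31, 2029.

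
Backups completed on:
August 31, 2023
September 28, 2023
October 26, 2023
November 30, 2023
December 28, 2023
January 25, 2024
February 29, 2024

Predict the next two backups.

These are Thursdays with 28, 28, 35, 28, 28, 35-day gaps.
Each is the final Thursday of its month — August 31, 2023 is past the 28th, so '4th Thursday' doesn't fit.
Last Thursday of March 2024: March 28, 2024.
April 2024 ends with Thursday April 25, 2024.

March 28, 2024; April 25, 2024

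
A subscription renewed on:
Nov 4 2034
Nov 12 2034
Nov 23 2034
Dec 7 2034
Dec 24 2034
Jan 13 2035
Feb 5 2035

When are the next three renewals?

Gaps: 8, 11, 14, 17, 20, 23 days — each gap is 3 larger than the previous one.
Next gap: 26 days. Feb 5 2035 + 26 days = Mar 3 2035.
Next gap: 29 days. Mar 3 2035 + 29 days = Apr 1 2035.
Next gap: 32 days. Apr 1 2035 + 32 days = May 3 2035.

Mar 3 2035, Apr 1 2035, May 3 2035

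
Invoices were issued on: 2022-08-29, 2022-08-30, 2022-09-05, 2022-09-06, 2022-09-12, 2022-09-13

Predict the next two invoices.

2022-09-19, 2022-09-20

Gaps: 1, 6, 1, 6, 1 days — not constant, but cyclic with period 2.
The events fall on every Monday and Tuesday.
The following Monday is 2022-09-19.
Next Tuesday: 2022-09-20.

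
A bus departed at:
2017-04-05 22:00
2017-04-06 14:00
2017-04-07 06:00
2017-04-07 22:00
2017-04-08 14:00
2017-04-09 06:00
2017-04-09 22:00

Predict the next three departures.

2017-04-10 14:00, 2017-04-11 06:00, 2017-04-11 22:00

Gaps: 16, 16, 16, 16, 16, 16 hours — each event is 16 hours after the previous one.
2017-04-09 22:00 + 16 h = 2017-04-10 14:00.
2017-04-10 14:00 + 16 h = 2017-04-11 06:00.
2017-04-11 06:00 + 16 h = 2017-04-11 22:00.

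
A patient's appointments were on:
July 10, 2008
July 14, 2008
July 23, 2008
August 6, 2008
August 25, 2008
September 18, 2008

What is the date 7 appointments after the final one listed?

July 23, 2009

The spacing grows by 5 each time: 4, 9, 14, 19, 24 days.
Next gap: 29 days. September 18, 2008 + 29 days = October 17, 2008.
Next gap: 34 days. October 17, 2008 + 34 days = November 20, 2008.
Next gap: 39 days. November 20, 2008 + 39 days = December 29, 2008.
Next gap: 44 days. December 29, 2008 + 44 days = February 11, 2009.
Next gap: 49 days. February 11, 2009 + 49 days = April 1, 2009.
Next gap: 54 days. April 1, 2009 + 54 days = May 25, 2009.
Next gap: 59 days. May 25, 2009 + 59 days = July 23, 2009.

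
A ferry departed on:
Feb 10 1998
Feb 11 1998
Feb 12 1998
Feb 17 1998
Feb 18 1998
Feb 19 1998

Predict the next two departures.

The gap pattern 1, 1, 5, 1, 1 repeats every 3 events.
These are the Tuesdays, Wednesdays and Thursdays of each week.
Next Tuesday: Feb 24 1998.
Next Wednesday: Feb 25 1998.

Feb 24 1998, Feb 25 1998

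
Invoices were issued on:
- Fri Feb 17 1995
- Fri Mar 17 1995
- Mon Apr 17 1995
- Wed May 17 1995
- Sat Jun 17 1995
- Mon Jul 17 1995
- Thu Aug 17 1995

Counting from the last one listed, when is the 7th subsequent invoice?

Each date is the 17th; the gaps (28, 31, 30, 31, 30, 31) track the month lengths.
The rule is the 17th of each month.
Next: September 1995 → Sun Sep 17 1995.
October 1995: Tue Oct 17 1995.
November 1995: Fri Nov 17 1995.
December 1995: Sun Dec 17 1995.
Next: January 1996 → Wed Jan 17 1996.
Next: February 1996 → Sat Feb 17 1996.
March 1996: Sun Mar 17 1996.

Sun Mar 17 1996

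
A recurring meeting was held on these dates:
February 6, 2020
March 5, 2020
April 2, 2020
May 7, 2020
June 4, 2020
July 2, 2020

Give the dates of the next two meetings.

August 6, 2020; September 3, 2020

All dates are Thursdays, 28, 28, 35, 28, 28 days apart.
Specifically, the 1st Thursday of each month.
1st Thursday of August 2020: August 6, 2020.
September 2020 — 1st Thursday is September 3, 2020.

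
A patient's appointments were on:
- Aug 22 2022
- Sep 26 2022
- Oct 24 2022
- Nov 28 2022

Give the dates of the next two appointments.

All dates are Mondays, 35, 28, 35 days apart.
Specifically, the 4th Monday of each month.
December 2022 — 4th Monday is Dec 26 2022.
January 2023 — 4th Monday is Jan 23 2023.

Dec 26 2022, Jan 23 2023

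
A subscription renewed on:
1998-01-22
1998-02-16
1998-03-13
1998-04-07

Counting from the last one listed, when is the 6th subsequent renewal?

1998-09-04

Every event comes 25 days after the last (25, 25, 25).
1998-04-07 + 25 days = 1998-05-02.
1998-05-02 + 25 days = 1998-05-27.
1998-05-27 + 25 days = 1998-06-21.
1998-06-21 + 25 days = 1998-07-16.
1998-07-16 + 25 days = 1998-08-10.
1998-08-10 + 25 days = 1998-09-04.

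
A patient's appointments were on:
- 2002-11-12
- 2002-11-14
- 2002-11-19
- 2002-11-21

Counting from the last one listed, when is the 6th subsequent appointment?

2002-12-12

Gaps: 2, 5, 2 days — not constant, but cyclic with period 2.
The events fall on every Tuesday and Thursday.
The following Tuesday is 2002-11-26.
The following Thursday is 2002-11-28.
Next Tuesday: 2002-12-03.
The following Thursday is 2002-12-05.
The following Tuesday is 2002-12-10.
Next Thursday: 2002-12-12.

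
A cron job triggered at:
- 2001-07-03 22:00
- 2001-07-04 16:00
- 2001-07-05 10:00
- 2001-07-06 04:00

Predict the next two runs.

The interval is a steady 18 hours (18, 18, 18).
2001-07-06 04:00 + 18 h = 2001-07-06 22:00.
2001-07-06 22:00 + 18 h = 2001-07-07 16:00.

2001-07-06 22:00, 2001-07-07 16:00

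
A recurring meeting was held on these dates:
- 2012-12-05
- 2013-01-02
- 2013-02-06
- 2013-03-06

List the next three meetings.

2013-04-03, 2013-05-01, 2013-06-05

All dates are Wednesdays, 28, 35, 28 days apart.
Specifically, the 1st Wednesday of each month.
1st Wednesday of April 2013: 2013-04-03.
1st Wednesday of May 2013: 2013-05-01.
1st Wednesday of June 2013: 2013-06-05.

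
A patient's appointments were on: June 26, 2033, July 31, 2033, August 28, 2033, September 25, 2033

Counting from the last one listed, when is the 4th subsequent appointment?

January 29, 2034

Every date is a Sunday; gaps 35, 28, 28 days.
Each is the last Sunday of its month (at least one falls on the 29th or later, ruling out '4th Sunday').
October 2033 ends with Sunday October 30, 2033.
November 2033 ends with Sunday November 27, 2033.
Last Sunday of December 2033: December 25, 2033.
January 2034 ends with Sunday January 29, 2034.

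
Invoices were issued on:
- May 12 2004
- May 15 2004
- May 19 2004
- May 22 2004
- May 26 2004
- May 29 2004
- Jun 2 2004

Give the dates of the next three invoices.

Every event lands on a Wednesday or Saturday (gaps cycle 3, 4, 3, 4, 3, 4).
So the schedule is: every Wednesday and Saturday.
The following Saturday is Jun 5 2004.
Next Wednesday: Jun 9 2004.
Next Saturday: Jun 12 2004.

Jun 5 2004, Jun 9 2004, Jun 12 2004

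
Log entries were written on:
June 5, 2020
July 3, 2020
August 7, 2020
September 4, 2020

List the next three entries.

October 2, 2020; November 6, 2020; December 4, 2020

All dates are Fridays, 28, 35, 28 days apart.
Specifically, the 1st Friday of each month.
1st Friday of October 2020: October 2, 2020.
1st Friday of November 2020: November 6, 2020.
December 2020 — 1st Friday is December 4, 2020.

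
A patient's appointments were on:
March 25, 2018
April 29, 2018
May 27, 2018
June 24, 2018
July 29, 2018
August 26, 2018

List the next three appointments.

September 30, 2018; October 28, 2018; November 25, 2018

These are Sundays with 35, 28, 28, 35, 28-day gaps.
Each is the final Sunday of its month — April 29, 2018 is past the 28th, so '4th Sunday' doesn't fit.
September 2018 ends with Sunday September 30, 2018.
October 2018 ends with Sunday October 28, 2018.
November 2018 ends with Sunday November 25, 2018.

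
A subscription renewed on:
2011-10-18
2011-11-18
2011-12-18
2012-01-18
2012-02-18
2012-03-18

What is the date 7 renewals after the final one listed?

2012-10-18

Each date is the 18th; the gaps (31, 30, 31, 31, 29) track the month lengths.
The rule is the 18th of each month.
Next: April 2012 → 2012-04-18.
May 2012: 2012-05-18.
Next: June 2012 → 2012-06-18.
July 2012: 2012-07-18.
Next: August 2012 → 2012-08-18.
September 2012: 2012-09-18.
October 2012: 2012-10-18.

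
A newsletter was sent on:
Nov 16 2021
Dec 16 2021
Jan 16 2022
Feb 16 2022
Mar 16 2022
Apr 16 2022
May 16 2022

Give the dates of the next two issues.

Jun 16 2022, Jul 16 2022

The day-of-month is always 16 (30, 31, 31, 28, 31, 30 days between events).
So this recurs on the 16th of each month.
June 2022: Jun 16 2022.
July 2022: Jul 16 2022.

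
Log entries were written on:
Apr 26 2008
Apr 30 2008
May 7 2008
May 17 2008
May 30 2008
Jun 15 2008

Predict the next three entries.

Intervals are 4, 7, 10, 13, 16 days — an arithmetic progression with common difference 3.
Next gap: 19 days. Jun 15 2008 + 19 days = Jul 4 2008.
Next gap: 22 days. Jul 4 2008 + 22 days = Jul 26 2008.
Next gap: 25 days. Jul 26 2008 + 25 days = Aug 20 2008.

Jul 4 2008, Jul 26 2008, Aug 20 2008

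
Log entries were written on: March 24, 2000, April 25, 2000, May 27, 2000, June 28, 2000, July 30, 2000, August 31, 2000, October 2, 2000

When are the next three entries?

Gaps between consecutive events: 32, 32, 32, 32, 32, 32 days — a constant 32-day interval.
October 2, 2000 + 32 days = November 3, 2000.
November 3, 2000 + 32 days = December 5, 2000.
December 5, 2000 + 32 days = January 6, 2001.

November 3, 2000; December 5, 2000; January 6, 2001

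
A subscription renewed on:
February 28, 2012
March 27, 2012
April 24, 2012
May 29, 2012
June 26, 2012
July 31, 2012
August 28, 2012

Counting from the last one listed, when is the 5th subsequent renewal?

January 29, 2013

All Tuesdays; the gaps (28, 28, 35, 28, 35, 28) vary with month length.
This is the last Tuesday of each month.
September 2012 ends with Tuesday September 25, 2012.
October 2012 ends with Tuesday October 30, 2012.
November 2012 ends with Tuesday November 27, 2012.
Last Tuesday of December 2012: December 25, 2012.
January 2013 ends with Tuesday January 29, 2013.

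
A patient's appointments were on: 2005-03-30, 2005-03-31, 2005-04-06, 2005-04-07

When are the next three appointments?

2005-04-13, 2005-04-14, 2005-04-20

Every event lands on a Wednesday or Thursday (gaps cycle 1, 6, 1).
So the schedule is: every Wednesday and Thursday.
Next Wednesday: 2005-04-13.
Next Thursday: 2005-04-14.
Next Wednesday: 2005-04-20.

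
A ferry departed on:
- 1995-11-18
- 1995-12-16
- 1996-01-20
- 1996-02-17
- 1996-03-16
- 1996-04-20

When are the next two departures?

These are Saturdays at 28- or 35-day spacing (28, 35, 28, 28, 35).
The pattern: 3rd Saturday of the month.
3rd Saturday of May 1996: 1996-05-18.
June 1996 — 3rd Saturday is 1996-06-15.

1996-05-18, 1996-06-15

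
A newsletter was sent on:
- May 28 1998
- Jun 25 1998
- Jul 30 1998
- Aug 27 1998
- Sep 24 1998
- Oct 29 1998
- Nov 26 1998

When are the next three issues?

These are Thursdays with 28, 35, 28, 28, 35, 28-day gaps.
Each is the final Thursday of its month — Jul 30 1998 is past the 28th, so '4th Thursday' doesn't fit.
Last Thursday of December 1998: Dec 31 1998.
January 1999 ends with Thursday Jan 28 1999.
Last Thursday of February 1999: Feb 25 1999.

Dec 31 1998, Jan 28 1999, Feb 25 1999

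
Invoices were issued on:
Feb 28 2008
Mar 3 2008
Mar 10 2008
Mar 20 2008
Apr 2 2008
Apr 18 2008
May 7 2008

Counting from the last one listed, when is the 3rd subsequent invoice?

Intervals are 4, 7, 10, 13, 16, 19 days — an arithmetic progression with common difference 3.
Next gap: 22 days. May 7 2008 + 22 days = May 29 2008.
Next gap: 25 days. May 29 2008 + 25 days = Jun 23 2008.
Next gap: 28 days. Jun 23 2008 + 28 days = Jul 21 2008.

Jul 21 2008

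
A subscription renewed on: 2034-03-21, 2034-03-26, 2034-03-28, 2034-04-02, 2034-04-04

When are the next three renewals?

2034-04-09, 2034-04-11, 2034-04-16

Every event lands on a Tuesday or Sunday (gaps cycle 5, 2, 5, 2).
So the schedule is: every Tuesday and Sunday.
The following Sunday is 2034-04-09.
The following Tuesday is 2034-04-11.
The following Sunday is 2034-04-16.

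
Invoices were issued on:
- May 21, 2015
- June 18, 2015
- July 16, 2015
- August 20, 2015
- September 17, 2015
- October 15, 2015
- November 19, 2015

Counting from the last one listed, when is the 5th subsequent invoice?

April 21, 2016

These are Thursdays at 28- or 35-day spacing (28, 28, 35, 28, 28, 35).
The pattern: 3rd Thursday of the month.
3rd Thursday of December 2015: December 17, 2015.
January 2016 — 3rd Thursday is January 21, 2016.
February 2016 — 3rd Thursday is February 18, 2016.
March 2016 — 3rd Thursday is March 17, 2016.
April 2016 — 3rd Thursday is April 21, 2016.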